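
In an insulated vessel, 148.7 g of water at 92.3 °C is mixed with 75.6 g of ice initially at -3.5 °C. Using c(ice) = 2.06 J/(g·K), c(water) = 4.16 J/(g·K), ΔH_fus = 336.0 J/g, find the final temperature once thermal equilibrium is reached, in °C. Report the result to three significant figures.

Heat to bring ice to 0 °C and melt it: q₁ = 75.6×2.06×3.5 + 75.6×336.0 = 25947 J
Heat the water can supply cooling to 0 °C: 148.7×4.16×92.3 = 57096.0 J > q₁, so all ice melts.
Energy balance: 148.7×4.16×(92.3 − T) = 25947 + 75.6×4.16×(T − 0)
618.592(92.3 − T) = 25947 + 314.496 T
57096.0 − 25947 = 933.088 T
T = 31149.0 / 933.088 = 33.38 °C

T_f = 33.4 °C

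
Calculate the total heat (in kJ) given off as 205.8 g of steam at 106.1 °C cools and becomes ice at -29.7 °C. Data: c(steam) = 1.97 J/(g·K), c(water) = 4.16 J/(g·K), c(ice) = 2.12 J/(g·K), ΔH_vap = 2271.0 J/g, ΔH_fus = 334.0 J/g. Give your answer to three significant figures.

q = 637 kJ

q1 (cool steam 106.1→100 °C): 205.8 × 1.97 × 6.1 = 2473 J
q2 (condense at 100 °C): 205.8 × 2271.0 = 467372 J
q3 (cool water 100→0 °C): 205.8 × 4.16 × 100.0 = 85613 J
q4 (freeze at 0 °C): 205.8 × 334.0 = 68737 J
q5 (cool ice 0→-29.7 °C): 205.8 × 2.12 × 29.7 = 12958 J
Total: 2473 + 467372 + 85613 + 68737 + 12958 = 637153 J = 637 kJ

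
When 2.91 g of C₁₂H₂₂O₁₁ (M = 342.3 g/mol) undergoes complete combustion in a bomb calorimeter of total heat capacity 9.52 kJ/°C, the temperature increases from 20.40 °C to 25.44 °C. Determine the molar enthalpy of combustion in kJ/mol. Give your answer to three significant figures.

ΔH = -5640 kJ/mol

ΔT = 25.44 − 20.40 = 5.04 °C
q_cal = C_cal × ΔT = 9.52 × 5.04 = 47.9808 kJ
n = 2.91 / 342.3 = 0.008501 mol
q_rxn = −q_cal = -47.9808 kJ
ΔH = -47.9808 / 0.008501 = -5644 kJ/mol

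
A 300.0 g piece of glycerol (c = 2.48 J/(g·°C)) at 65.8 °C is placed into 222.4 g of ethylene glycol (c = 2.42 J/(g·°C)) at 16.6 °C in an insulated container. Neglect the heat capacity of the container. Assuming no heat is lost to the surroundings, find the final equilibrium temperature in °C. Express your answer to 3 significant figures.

Heat lost by glycerol = heat gained by ethylene glycol.
(300.0)(2.48)(65.8 − T) = (222.4)(2.42)(T − 16.6)
744 (65.8 − T) = 538.208 (T − 16.6)
48955 − 744 T = 538.208 T − 8934.3
57889.3 = 1282.208 T
T = 45.148 °C

T_f = 45.1 °C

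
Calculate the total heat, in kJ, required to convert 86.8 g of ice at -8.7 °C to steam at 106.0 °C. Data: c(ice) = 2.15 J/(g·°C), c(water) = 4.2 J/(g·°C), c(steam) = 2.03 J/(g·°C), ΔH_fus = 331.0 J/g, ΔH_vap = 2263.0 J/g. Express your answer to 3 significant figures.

q = 264 kJ

q1 (heat ice -8.7→0.0 °C): 86.8 × 2.15 × 8.7 = 1624 J
q2 (melt at 0 °C): 86.8 × 331.0 = 28731 J
q3 (heat water 0.0→100.0 °C): 86.8 × 4.2 × 100.0 = 36456 J
q4 (vaporize at 100 °C): 86.8 × 2263.0 = 196428 J
q5 (heat steam 100.0→106.0 °C): 86.8 × 2.03 × 6.0 = 1057 J
Total: 1624 + 28731 + 36456 + 196428 + 1057 = 264296 J = 264 kJ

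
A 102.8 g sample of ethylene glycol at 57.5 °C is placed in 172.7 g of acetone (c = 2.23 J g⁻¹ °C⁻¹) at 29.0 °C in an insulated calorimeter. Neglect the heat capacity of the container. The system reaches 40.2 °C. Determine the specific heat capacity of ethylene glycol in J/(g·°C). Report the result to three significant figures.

c = 2.43 J/(g·°C)

q_gained = (172.7 × 2.23) × (40.2 − 29.0) = 4313 J
q_lost = 102.8 × c × (57.5 − 40.2) = 1778.44 c
Set equal: c = 4313 / 1778.44 = 2.43 J/(g·°C)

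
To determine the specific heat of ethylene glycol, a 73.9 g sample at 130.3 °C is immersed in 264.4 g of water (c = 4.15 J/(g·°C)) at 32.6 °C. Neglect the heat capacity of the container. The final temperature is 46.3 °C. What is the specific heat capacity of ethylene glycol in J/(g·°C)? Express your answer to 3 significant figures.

c = 2.42 J/(g·°C)

q_gained = (264.4 × 4.15) × (46.3 − 32.6) = 15030 J
q_lost = 73.9 × c × (130.3 − 46.3) = 6207.6 c
Set equal: c = 15030 / 6207.6 = 2.42 J/(g·°C)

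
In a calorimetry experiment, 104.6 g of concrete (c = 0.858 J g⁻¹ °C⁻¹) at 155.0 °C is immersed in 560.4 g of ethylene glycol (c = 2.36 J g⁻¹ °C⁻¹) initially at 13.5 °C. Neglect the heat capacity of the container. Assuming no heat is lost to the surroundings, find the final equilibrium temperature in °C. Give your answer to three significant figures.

Heat lost by concrete = heat gained by ethylene glycol.
(104.6)(0.858)(155.0 − T) = (560.4)(2.36)(T − 13.5)
89.7468 (155.0 − T) = 1322.544 (T − 13.5)
13911 − 89.7468 T = 1322.544 T − 17854
31765 = 1412.2908 T
T = 22.49 °C

T_f = 22.5 °C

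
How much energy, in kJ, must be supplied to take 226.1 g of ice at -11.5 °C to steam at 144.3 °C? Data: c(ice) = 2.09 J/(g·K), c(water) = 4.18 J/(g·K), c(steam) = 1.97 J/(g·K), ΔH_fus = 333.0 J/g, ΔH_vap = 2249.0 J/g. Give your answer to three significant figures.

q = 703 kJ

q1 (heat ice -11.5→0.0 °C): 226.1 × 2.09 × 11.5 = 5434 J
q2 (melt at 0 °C): 226.1 × 333.0 = 75291 J
q3 (heat water 0.0→100.0 °C): 226.1 × 4.18 × 100.0 = 94510 J
q4 (vaporize at 100 °C): 226.1 × 2249.0 = 508499 J
q5 (heat steam 100.0→144.3 °C): 226.1 × 1.97 × 44.3 = 19732 J
Total: 5434 + 75291 + 94510 + 508499 + 19732 = 703466 J = 703 kJ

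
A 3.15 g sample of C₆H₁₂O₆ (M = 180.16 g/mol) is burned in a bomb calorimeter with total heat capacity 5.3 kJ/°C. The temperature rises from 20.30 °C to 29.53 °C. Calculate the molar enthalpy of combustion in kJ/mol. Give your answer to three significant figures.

ΔH = -2800 kJ/mol

ΔT = 29.53 − 20.30 = 9.23 °C
q_cal = C_cal × ΔT = 5.3 × 9.23 = 48.919 kJ
n = 3.15 / 180.16 = 0.01748 mol
q_rxn = −q_cal = -48.919 kJ
ΔH = -48.919 / 0.01748 = -2799 kJ/mol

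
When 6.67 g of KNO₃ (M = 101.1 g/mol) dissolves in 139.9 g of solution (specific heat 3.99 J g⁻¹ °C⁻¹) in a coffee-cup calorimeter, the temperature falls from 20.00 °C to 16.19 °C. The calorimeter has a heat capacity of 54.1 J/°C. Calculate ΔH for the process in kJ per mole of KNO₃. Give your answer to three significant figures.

ΔH = 35.4 kJ/mol

|ΔT| = |16.19 − 20.00| = 3.81 °C
|q_surr| = (139.9 × 3.99 + 54.1) × 3.81 = 612.301 × 3.81 = 2333 J
n(KNO₃) = 6.67 / 101.1 = 0.06597 mol
Temperature fell, so q_rxn = +|q_surr| = 2.333 kJ
ΔH = q_rxn / n = 35.36 kJ/mol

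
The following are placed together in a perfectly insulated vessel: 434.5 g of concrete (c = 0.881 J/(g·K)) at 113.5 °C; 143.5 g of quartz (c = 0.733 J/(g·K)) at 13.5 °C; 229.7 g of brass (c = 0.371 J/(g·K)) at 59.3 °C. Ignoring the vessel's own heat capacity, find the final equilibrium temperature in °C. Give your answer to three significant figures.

T_f = 87.1 °C

Σ mᵢcᵢ(T − Tᵢ) = 0  ⇒  T = Σ mᵢcᵢTᵢ / Σ mᵢcᵢ
Σ mᵢcᵢ = 434.5×0.881 + 143.5×0.733 + 229.7×0.371 = 573.1987
Σ mᵢcᵢTᵢ = 382.7945×113.5 + 105.1855×13.5 + 85.2187×59.3 = 49921
T = 49921 / 573.1987 = 87.09 °C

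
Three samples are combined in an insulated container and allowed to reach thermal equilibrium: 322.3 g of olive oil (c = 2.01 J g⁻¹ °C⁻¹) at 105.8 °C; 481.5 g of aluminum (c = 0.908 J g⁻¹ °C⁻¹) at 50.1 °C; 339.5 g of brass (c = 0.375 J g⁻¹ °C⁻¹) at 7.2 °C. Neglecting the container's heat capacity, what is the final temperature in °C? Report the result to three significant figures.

T_f = 75.4 °C

Σ mᵢcᵢ(T − Tᵢ) = 0  ⇒  T = Σ mᵢcᵢTᵢ / Σ mᵢcᵢ
Σ mᵢcᵢ = 322.3×2.01 + 481.5×0.908 + 339.5×0.375 = 1212.3375
Σ mᵢcᵢTᵢ = 647.823×105.8 + 437.202×50.1 + 127.3125×7.2 = 91360
T = 91360 / 1212.3375 = 75.36 °C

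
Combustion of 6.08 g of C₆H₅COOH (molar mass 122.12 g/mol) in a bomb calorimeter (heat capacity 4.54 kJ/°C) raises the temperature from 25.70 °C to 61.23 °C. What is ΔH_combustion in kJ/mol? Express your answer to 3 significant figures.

ΔH = -3240 kJ/mol

ΔT = 61.23 − 25.70 = 35.53 °C
q_cal = C_cal × ΔT = 4.54 × 35.53 = 161.3062 kJ
n = 6.08 / 122.12 = 0.04979 mol
q_rxn = −q_cal = -161.3062 kJ
ΔH = -161.3062 / 0.04979 = -3240 kJ/mol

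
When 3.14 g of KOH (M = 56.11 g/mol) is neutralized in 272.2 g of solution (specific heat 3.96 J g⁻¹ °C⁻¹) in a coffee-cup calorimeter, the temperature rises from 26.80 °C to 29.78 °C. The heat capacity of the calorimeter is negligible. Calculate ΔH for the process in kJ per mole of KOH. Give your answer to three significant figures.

|ΔT| = |29.78 − 26.80| = 2.98 °C
|q_surr| = (272.2 × 3.96) × 2.98 = 1077.912 × 2.98 = 3212 J
n(KOH) = 3.14 / 56.11 = 0.05596 mol
Temperature rose, so q_rxn = −|q_surr| = -3.212 kJ
ΔH = q_rxn / n = -57.40 kJ/mol

ΔH = -57.4 kJ/mol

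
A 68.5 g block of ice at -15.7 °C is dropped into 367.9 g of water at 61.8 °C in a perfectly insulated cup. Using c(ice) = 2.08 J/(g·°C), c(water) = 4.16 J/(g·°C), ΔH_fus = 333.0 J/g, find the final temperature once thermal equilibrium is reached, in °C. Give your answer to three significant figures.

T_f = 38.3 °C

Heat to bring ice to 0 °C and melt it: q₁ = 68.5×2.08×15.7 + 68.5×333.0 = 25047 J
Heat the water can supply cooling to 0 °C: 367.9×4.16×61.8 = 94582.7 J > q₁, so all ice melts.
Energy balance: 367.9×4.16×(61.8 − T) = 25047 + 68.5×4.16×(T − 0)
1530.464(61.8 − T) = 25047 + 284.96 T
94582.7 − 25047 = 1815.424 T
T = 69535.7 / 1815.424 = 38.30 °C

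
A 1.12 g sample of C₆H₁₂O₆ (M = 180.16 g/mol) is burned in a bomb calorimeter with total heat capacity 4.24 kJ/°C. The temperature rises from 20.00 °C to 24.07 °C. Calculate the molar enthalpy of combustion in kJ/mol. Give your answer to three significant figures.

ΔH = -2780 kJ/mol

ΔT = 24.07 − 20.00 = 4.07 °C
q_cal = C_cal × ΔT = 4.24 × 4.07 = 17.2568 kJ
n = 1.12 / 180.16 = 0.006217 mol
q_rxn = −q_cal = -17.2568 kJ
ΔH = -17.2568 / 0.006217 = -2776 kJ/mol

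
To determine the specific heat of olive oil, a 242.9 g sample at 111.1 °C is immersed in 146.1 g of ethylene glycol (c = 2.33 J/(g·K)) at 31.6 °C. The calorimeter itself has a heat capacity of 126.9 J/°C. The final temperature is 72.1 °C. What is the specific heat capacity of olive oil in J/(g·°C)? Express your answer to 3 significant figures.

c = 2.00 J/(g·°C)

q_gained = (146.1 × 2.33 + 126.9) × (72.1 − 31.6) = 18930 J
q_lost = 242.9 × c × (111.1 − 72.1) = 9473.1 c
Set equal: c = 18930 / 9473.1 = 2.00 J/(g·°C)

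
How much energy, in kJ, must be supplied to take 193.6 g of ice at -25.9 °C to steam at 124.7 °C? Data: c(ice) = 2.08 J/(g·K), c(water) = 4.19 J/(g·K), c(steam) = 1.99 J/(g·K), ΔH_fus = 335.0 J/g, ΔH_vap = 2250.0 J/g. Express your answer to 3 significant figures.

q = 602 kJ

q1 (heat ice -25.9→0.0 °C): 193.6 × 2.08 × 25.9 = 10430 J
q2 (melt at 0 °C): 193.6 × 335.0 = 64856 J
q3 (heat water 0.0→100.0 °C): 193.6 × 4.19 × 100.0 = 81118 J
q4 (vaporize at 100 °C): 193.6 × 2250.0 = 435600 J
q5 (heat steam 100.0→124.7 °C): 193.6 × 1.99 × 24.7 = 9516 J
Total: 10430 + 64856 + 81118 + 435600 + 9516 = 601520 J = 602 kJ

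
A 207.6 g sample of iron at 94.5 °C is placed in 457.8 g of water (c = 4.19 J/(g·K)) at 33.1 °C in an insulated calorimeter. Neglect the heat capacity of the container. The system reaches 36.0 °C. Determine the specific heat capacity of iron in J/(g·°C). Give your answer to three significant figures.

c = 0.458 J/(g·°C)

q_gained = (457.8 × 4.19) × (36.0 − 33.1) = 5563 J
q_lost = 207.6 × c × (94.5 − 36.0) = 12144.6 c
Set equal: c = 5563 / 12144.6 = 0.458 J/(g·°C)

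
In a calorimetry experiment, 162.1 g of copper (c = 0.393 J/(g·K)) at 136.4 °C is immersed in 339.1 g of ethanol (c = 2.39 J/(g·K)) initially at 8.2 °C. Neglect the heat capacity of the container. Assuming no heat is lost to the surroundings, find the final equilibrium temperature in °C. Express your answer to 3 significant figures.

T_f = 17.5 °C

Heat lost by copper = heat gained by ethanol.
(162.1)(0.393)(136.4 − T) = (339.1)(2.39)(T − 8.2)
63.7053 (136.4 − T) = 810.449 (T − 8.2)
8689.4 − 63.7053 T = 810.449 T − 6645.7
15335.1 = 874.1543 T
T = 17.54 °C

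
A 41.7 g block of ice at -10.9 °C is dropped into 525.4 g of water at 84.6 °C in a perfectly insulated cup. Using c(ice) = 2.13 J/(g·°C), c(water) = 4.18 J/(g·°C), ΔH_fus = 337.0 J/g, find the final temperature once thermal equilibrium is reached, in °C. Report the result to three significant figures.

Heat to bring ice to 0 °C and melt it: q₁ = 41.7×2.13×10.9 + 41.7×337.0 = 15021 J
Heat the water can supply cooling to 0 °C: 525.4×4.18×84.6 = 185796 J > q₁, so all ice melts.
Energy balance: 525.4×4.18×(84.6 − T) = 15021 + 41.7×4.18×(T − 0)
2196.172(84.6 − T) = 15021 + 174.306 T
185796 − 15021 = 2370.478 T
T = 170775 / 2370.478 = 72.04 °C

T_f = 72.0 °C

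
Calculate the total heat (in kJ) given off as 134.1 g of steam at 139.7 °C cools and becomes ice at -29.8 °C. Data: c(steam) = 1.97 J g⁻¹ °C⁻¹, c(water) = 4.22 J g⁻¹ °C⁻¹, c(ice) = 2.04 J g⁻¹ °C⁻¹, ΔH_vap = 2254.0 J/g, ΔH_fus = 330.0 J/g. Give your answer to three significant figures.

q = 422 kJ

q1 (cool steam 139.7→100 °C): 134.1 × 1.97 × 39.7 = 10488 J
q2 (condense at 100 °C): 134.1 × 2254.0 = 302261 J
q3 (cool water 100→0 °C): 134.1 × 4.22 × 100.0 = 56590 J
q4 (freeze at 0 °C): 134.1 × 330.0 = 44253 J
q5 (cool ice 0→-29.8 °C): 134.1 × 2.04 × 29.8 = 8152 J
Total: 10488 + 302261 + 56590 + 44253 + 8152 = 421744 J = 422 kJ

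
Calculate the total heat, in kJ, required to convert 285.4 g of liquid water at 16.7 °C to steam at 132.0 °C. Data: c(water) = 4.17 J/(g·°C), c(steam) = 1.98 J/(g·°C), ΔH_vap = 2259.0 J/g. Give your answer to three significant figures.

q = 762 kJ

q1 (heat water 16.7→100.0 °C): 285.4 × 4.17 × 83.3 = 99137 J
q2 (vaporize at 100 °C): 285.4 × 2259.0 = 644719 J
q3 (heat steam 100.0→132.0 °C): 285.4 × 1.98 × 32.0 = 18083 J
Total: 99137 + 644719 + 18083 = 761939 J = 762 kJ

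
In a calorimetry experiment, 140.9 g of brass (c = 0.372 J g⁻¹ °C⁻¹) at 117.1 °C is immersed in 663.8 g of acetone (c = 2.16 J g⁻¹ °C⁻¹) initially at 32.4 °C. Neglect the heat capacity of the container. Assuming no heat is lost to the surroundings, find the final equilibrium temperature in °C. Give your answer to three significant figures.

Heat lost by brass = heat gained by acetone.
(140.9)(0.372)(117.1 − T) = (663.8)(2.16)(T − 32.4)
52.4148 (117.1 − T) = 1433.808 (T − 32.4)
6137.8 − 52.4148 T = 1433.808 T − 46455
52592.8 = 1486.2228 T
T = 35.39 °C

T_f = 35.4 °C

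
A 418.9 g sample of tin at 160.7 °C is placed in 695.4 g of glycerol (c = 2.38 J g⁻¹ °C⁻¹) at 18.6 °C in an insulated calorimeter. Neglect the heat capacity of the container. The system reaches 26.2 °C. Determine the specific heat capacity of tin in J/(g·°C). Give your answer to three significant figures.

c = 0.223 J/(g·°C)

q_gained = (695.4 × 2.38) × (26.2 − 18.6) = 12580 J
q_lost = 418.9 × c × (160.7 − 26.2) = 56342.05 c
Set equal: c = 12580 / 56342.05 = 0.223 J/(g·°C)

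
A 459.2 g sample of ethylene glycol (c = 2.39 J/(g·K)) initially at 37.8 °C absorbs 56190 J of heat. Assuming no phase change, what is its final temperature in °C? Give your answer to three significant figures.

T_f = 89.0 °C

ΔT = q / (m c) = 56190 / (459.2 × 2.39) = 51.20 °C
T_f = 37.8 + 51.20 = 89.00 °C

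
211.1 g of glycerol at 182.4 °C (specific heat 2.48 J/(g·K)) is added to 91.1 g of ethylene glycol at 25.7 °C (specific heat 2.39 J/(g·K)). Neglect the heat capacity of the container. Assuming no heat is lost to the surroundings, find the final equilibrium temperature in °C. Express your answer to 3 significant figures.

Heat lost by glycerol = heat gained by ethylene glycol.
(211.1)(2.48)(182.4 − T) = (91.1)(2.39)(T − 25.7)
523.528 (182.4 − T) = 217.729 (T − 25.7)
95492 − 523.528 T = 217.729 T − 5595.6
101087.6 = 741.257 T
T = 136.4 °C

T_f = 136 °C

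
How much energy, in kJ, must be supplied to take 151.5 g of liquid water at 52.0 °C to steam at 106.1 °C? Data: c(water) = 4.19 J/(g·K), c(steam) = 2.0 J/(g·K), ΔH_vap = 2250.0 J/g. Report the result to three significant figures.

q1 (heat water 52.0→100.0 °C): 151.5 × 4.19 × 48.0 = 30470 J
q2 (vaporize at 100 °C): 151.5 × 2250.0 = 340875 J
q3 (heat steam 100.0→106.1 °C): 151.5 × 2.0 × 6.1 = 1848 J
Total: 30470 + 340875 + 1848 = 373193 J = 373 kJ

q = 373 kJ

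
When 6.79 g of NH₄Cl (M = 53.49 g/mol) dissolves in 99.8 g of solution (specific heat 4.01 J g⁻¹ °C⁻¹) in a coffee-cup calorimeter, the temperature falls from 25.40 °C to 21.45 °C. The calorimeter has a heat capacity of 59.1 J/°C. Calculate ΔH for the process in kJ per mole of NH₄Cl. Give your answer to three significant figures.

ΔH = 14.3 kJ/mol

|ΔT| = |21.45 − 25.40| = 3.95 °C
|q_surr| = (99.8 × 4.01 + 59.1) × 3.95 = 459.298 × 3.95 = 1814 J
n(NH₄Cl) = 6.79 / 53.49 = 0.1269 mol
Temperature fell, so q_rxn = +|q_surr| = 1.814 kJ
ΔH = q_rxn / n = 14.29 kJ/mol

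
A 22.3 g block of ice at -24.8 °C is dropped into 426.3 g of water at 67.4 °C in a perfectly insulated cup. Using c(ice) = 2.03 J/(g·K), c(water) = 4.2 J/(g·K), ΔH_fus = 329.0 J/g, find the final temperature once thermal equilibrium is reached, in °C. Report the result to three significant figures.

Heat to bring ice to 0 °C and melt it: q₁ = 22.3×2.03×24.8 + 22.3×329.0 = 8459.4 J
Heat the water can supply cooling to 0 °C: 426.3×4.2×67.4 = 120677 J > q₁, so all ice melts.
Energy balance: 426.3×4.2×(67.4 − T) = 8459.4 + 22.3×4.2×(T − 0)
1790.46(67.4 − T) = 8459.4 + 93.66 T
120677 − 8459.4 = 1884.12 T
T = 112217.6 / 1884.12 = 59.56 °C

T_f = 59.6 °C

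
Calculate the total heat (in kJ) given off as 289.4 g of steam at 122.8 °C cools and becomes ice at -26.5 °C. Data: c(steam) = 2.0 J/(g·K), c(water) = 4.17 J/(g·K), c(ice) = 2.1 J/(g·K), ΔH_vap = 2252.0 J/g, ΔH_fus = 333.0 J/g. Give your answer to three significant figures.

q = 898 kJ

q1 (cool steam 122.8→100 °C): 289.4 × 2.0 × 22.8 = 13197 J
q2 (condense at 100 °C): 289.4 × 2252.0 = 651729 J
q3 (cool water 100→0 °C): 289.4 × 4.17 × 100.0 = 120680 J
q4 (freeze at 0 °C): 289.4 × 333.0 = 96370 J
q5 (cool ice 0→-26.5 °C): 289.4 × 2.1 × 26.5 = 16105 J
Total: 13197 + 651729 + 120680 + 96370 + 16105 = 898081 J = 898 kJ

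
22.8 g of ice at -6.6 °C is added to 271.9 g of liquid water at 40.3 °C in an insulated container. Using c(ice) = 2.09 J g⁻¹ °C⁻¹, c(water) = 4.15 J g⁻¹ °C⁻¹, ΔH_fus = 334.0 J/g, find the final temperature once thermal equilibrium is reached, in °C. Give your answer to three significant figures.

Heat to bring ice to 0 °C and melt it: q₁ = 22.8×2.09×6.6 + 22.8×334.0 = 7929.7 J
Heat the water can supply cooling to 0 °C: 271.9×4.15×40.3 = 45473.9 J > q₁, so all ice melts.
Energy balance: 271.9×4.15×(40.3 − T) = 7929.7 + 22.8×4.15×(T − 0)
1128.385(40.3 − T) = 7929.7 + 94.62 T
45473.9 − 7929.7 = 1223.005 T
T = 37544.2 / 1223.005 = 30.70 °C

T_f = 30.7 °C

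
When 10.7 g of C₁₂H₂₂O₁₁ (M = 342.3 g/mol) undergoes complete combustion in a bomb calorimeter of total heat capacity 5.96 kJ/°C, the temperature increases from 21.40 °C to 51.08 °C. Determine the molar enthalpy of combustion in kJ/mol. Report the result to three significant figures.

ΔH = -5660 kJ/mol

ΔT = 51.08 − 21.40 = 29.68 °C
q_cal = C_cal × ΔT = 5.96 × 29.68 = 176.8928 kJ
n = 10.7 / 342.3 = 0.03126 mol
q_rxn = −q_cal = -176.8928 kJ
ΔH = -176.8928 / 0.03126 = -5659 kJ/mol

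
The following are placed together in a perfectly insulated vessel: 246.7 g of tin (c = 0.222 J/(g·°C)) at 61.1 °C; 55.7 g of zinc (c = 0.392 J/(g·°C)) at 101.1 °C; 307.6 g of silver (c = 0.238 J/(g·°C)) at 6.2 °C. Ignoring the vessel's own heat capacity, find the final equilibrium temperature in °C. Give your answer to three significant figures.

T_f = 40.1 °C

Σ mᵢcᵢ(T − Tᵢ) = 0  ⇒  T = Σ mᵢcᵢTᵢ / Σ mᵢcᵢ
Σ mᵢcᵢ = 246.7×0.222 + 55.7×0.392 + 307.6×0.238 = 149.8106
Σ mᵢcᵢTᵢ = 54.7674×61.1 + 21.8344×101.1 + 73.2088×6.2 = 6007.6
T = 6007.6 / 149.8106 = 40.10 °C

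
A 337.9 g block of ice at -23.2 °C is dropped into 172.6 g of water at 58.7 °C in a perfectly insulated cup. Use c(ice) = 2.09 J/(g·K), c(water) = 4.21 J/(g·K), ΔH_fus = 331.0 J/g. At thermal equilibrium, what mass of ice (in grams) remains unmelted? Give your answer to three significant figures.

Heat to warm all ice to 0 °C: 337.9×2.09×23.2 = 16384 J
Heat released by water cooling to 0 °C: 172.6×4.21×58.7 = 42654 J
42654 J < 16384 + 337.9×331.0 = 128228.9 J, so not all ice melts; final T = 0 °C.
Heat left for melting: 42654 − 16384 = 26270 J
Mass melted = 26270 / 331.0 = 79.37 g
Ice remaining = 337.9 − 79.37 = 258.53 g

m_ice remaining = 259 g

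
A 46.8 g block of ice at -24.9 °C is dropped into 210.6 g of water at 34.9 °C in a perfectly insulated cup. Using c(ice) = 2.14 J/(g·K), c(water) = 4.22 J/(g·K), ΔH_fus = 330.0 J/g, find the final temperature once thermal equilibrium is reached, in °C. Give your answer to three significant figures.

Heat to bring ice to 0 °C and melt it: q₁ = 46.8×2.14×24.9 + 46.8×330.0 = 17938 J
Heat the water can supply cooling to 0 °C: 210.6×4.22×34.9 = 31016.7 J > q₁, so all ice melts.
Energy balance: 210.6×4.22×(34.9 − T) = 17938 + 46.8×4.22×(T − 0)
888.732(34.9 − T) = 17938 + 197.496 T
31016.7 − 17938 = 1086.228 T
T = 13078.7 / 1086.228 = 12.04 °C

T_f = 12.0 °C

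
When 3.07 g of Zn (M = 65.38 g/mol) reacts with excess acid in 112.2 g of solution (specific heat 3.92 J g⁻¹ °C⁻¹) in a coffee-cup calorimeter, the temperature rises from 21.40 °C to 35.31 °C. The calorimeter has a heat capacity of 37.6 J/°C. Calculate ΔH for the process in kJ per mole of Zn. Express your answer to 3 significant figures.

|ΔT| = |35.31 − 21.40| = 13.91 °C
|q_surr| = (112.2 × 3.92 + 37.6) × 13.91 = 477.424 × 13.91 = 6641 J
n(Zn) = 3.07 / 65.38 = 0.04696 mol
Temperature rose, so q_rxn = −|q_surr| = -6.641 kJ
ΔH = q_rxn / n = -141.4 kJ/mol

ΔH = -141 kJ/mol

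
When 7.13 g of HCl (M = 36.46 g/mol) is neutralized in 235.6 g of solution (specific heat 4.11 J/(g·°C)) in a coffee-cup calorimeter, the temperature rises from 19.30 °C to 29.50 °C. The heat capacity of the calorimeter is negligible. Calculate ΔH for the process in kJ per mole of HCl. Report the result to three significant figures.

ΔH = -50.5 kJ/mol

|ΔT| = |29.50 − 19.30| = 10.20 °C
|q_surr| = (235.6 × 4.11) × 10.20 = 968.316 × 10.20 = 9877 J
n(HCl) = 7.13 / 36.46 = 0.1956 mol
Temperature rose, so q_rxn = −|q_surr| = -9.877 kJ
ΔH = q_rxn / n = -50.50 kJ/mol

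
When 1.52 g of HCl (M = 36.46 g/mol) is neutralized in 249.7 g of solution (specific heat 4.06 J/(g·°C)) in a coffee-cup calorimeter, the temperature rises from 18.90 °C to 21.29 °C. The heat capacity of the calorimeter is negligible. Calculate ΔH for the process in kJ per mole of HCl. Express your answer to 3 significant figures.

ΔH = -58.1 kJ/mol

|ΔT| = |21.29 − 18.90| = 2.39 °C
|q_surr| = (249.7 × 4.06) × 2.39 = 1013.782 × 2.39 = 2423 J
n(HCl) = 1.52 / 36.46 = 0.04169 mol
Temperature rose, so q_rxn = −|q_surr| = -2.423 kJ
ΔH = q_rxn / n = -58.12 kJ/mol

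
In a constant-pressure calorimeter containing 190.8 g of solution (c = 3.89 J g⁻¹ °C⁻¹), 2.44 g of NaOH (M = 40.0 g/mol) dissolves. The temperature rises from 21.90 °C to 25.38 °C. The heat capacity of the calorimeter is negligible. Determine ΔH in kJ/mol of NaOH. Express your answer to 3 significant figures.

|ΔT| = |25.38 − 21.90| = 3.48 °C
|q_surr| = (190.8 × 3.89) × 3.48 = 742.212 × 3.48 = 2583 J
n(NaOH) = 2.44 / 40.0 = 0.06100 mol
Temperature rose, so q_rxn = −|q_surr| = -2.583 kJ
ΔH = q_rxn / n = -42.34 kJ/mol

ΔH = -42.3 kJ/mol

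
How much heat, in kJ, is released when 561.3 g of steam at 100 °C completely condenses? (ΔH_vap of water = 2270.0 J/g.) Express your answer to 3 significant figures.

q = 1270 kJ

q = m × ΔH_vap = 561.3 × 2270.0 = 1274000 J = 1270 kJ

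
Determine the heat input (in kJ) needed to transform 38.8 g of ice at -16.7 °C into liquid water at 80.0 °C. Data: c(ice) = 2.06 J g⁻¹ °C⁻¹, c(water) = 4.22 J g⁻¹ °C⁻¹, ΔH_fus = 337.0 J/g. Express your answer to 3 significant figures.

q1 (heat ice -16.7→0.0 °C): 38.8 × 2.06 × 16.7 = 1335 J
q2 (melt at 0 °C): 38.8 × 337.0 = 13076 J
q3 (heat water 0.0→80.0 °C): 38.8 × 4.22 × 80.0 = 13099 J
Total: 1335 + 13076 + 13099 = 27510 J = 27.5 kJ

q = 27.5 kJ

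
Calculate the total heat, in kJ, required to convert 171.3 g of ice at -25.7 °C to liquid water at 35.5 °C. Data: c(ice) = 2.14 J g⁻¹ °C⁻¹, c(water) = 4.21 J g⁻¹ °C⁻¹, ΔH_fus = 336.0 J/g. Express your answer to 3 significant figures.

q1 (heat ice -25.7→0.0 °C): 171.3 × 2.14 × 25.7 = 9421 J
q2 (melt at 0 °C): 171.3 × 336.0 = 57557 J
q3 (heat water 0.0→35.5 °C): 171.3 × 4.21 × 35.5 = 25602 J
Total: 9421 + 57557 + 25602 = 92580 J = 92.6 kJ

q = 92.6 kJ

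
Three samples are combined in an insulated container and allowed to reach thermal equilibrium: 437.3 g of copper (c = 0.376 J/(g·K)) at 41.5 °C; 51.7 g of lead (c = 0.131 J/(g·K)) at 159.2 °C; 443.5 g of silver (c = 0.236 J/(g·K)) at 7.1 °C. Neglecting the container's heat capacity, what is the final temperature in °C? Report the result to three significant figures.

Σ mᵢcᵢ(T − Tᵢ) = 0  ⇒  T = Σ mᵢcᵢTᵢ / Σ mᵢcᵢ
Σ mᵢcᵢ = 437.3×0.376 + 51.7×0.131 + 443.5×0.236 = 275.8635
Σ mᵢcᵢTᵢ = 164.4248×41.5 + 6.7727×159.2 + 104.666×7.1 = 8645.0
T = 8645.0 / 275.8635 = 31.34 °C

T_f = 31.3 °C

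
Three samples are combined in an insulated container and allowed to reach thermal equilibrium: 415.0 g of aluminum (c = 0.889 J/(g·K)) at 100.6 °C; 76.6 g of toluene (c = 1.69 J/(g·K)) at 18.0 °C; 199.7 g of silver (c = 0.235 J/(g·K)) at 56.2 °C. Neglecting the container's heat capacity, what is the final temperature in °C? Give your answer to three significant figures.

Σ mᵢcᵢ(T − Tᵢ) = 0  ⇒  T = Σ mᵢcᵢTᵢ / Σ mᵢcᵢ
Σ mᵢcᵢ = 415.0×0.889 + 76.6×1.69 + 199.7×0.235 = 545.3185
Σ mᵢcᵢTᵢ = 368.935×100.6 + 129.454×18.0 + 46.9295×56.2 = 42082
T = 42082 / 545.3185 = 77.17 °C

T_f = 77.2 °C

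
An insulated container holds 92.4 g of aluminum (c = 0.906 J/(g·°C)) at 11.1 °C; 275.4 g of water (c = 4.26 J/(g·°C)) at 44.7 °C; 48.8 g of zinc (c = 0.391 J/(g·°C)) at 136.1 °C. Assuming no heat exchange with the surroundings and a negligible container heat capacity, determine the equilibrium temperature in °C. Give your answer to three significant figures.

Σ mᵢcᵢ(T − Tᵢ) = 0  ⇒  T = Σ mᵢcᵢTᵢ / Σ mᵢcᵢ
Σ mᵢcᵢ = 92.4×0.906 + 275.4×4.26 + 48.8×0.391 = 1275.9992
Σ mᵢcᵢTᵢ = 83.7144×11.1 + 1173.204×44.7 + 19.0808×136.1 = 55968
T = 55968 / 1275.9992 = 43.86 °C

T_f = 43.9 °C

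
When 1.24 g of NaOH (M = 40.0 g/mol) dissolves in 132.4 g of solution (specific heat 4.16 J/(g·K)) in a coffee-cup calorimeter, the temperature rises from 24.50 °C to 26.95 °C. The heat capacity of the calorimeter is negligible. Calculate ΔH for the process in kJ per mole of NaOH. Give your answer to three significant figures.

|ΔT| = |26.95 − 24.50| = 2.45 °C
|q_surr| = (132.4 × 4.16) × 2.45 = 550.784 × 2.45 = 1349 J
n(NaOH) = 1.24 / 40.0 = 0.03100 mol
Temperature rose, so q_rxn = −|q_surr| = -1.349 kJ
ΔH = q_rxn / n = -43.52 kJ/mol

ΔH = -43.5 kJ/mol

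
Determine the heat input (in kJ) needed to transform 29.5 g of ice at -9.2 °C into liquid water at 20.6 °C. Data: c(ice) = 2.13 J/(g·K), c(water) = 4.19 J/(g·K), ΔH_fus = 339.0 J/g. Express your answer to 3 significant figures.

q1 (heat ice -9.2→0.0 °C): 29.5 × 2.13 × 9.2 = 578 J
q2 (melt at 0 °C): 29.5 × 339.0 = 10001 J
q3 (heat water 0.0→20.6 °C): 29.5 × 4.19 × 20.6 = 2546 J
Total: 578 + 10001 + 2546 = 13125 J = 13.1 kJ

q = 13.1 kJ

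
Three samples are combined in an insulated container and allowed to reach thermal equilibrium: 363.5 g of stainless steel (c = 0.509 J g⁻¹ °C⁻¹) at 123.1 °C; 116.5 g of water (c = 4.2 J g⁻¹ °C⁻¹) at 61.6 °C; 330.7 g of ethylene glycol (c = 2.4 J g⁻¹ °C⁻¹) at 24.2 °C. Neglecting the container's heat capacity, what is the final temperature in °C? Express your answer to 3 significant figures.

T_f = 49.1 °C

Σ mᵢcᵢ(T − Tᵢ) = 0  ⇒  T = Σ mᵢcᵢTᵢ / Σ mᵢcᵢ
Σ mᵢcᵢ = 363.5×0.509 + 116.5×4.2 + 330.7×2.4 = 1468.0015
Σ mᵢcᵢTᵢ = 185.0215×123.1 + 489.3×61.6 + 793.68×24.2 = 72124
T = 72124 / 1468.0015 = 49.13 °C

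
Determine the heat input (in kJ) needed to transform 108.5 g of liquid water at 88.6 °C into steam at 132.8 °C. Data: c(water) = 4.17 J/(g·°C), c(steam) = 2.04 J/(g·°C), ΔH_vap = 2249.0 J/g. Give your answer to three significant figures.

q1 (heat water 88.6→100.0 °C): 108.5 × 4.17 × 11.4 = 5158 J
q2 (vaporize at 100 °C): 108.5 × 2249.0 = 244017 J
q3 (heat steam 100.0→132.8 °C): 108.5 × 2.04 × 32.8 = 7260 J
Total: 5158 + 244017 + 7260 = 256435 J = 256 kJ

q = 256 kJ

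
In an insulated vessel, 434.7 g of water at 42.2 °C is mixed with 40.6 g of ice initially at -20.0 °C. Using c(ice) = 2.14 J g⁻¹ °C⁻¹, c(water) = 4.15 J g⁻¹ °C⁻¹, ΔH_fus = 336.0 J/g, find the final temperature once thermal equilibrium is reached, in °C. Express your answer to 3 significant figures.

Heat to bring ice to 0 °C and melt it: q₁ = 40.6×2.14×20.0 + 40.6×336.0 = 15379 J
Heat the water can supply cooling to 0 °C: 434.7×4.15×42.2 = 76129.0 J > q₁, so all ice melts.
Energy balance: 434.7×4.15×(42.2 − T) = 15379 + 40.6×4.15×(T − 0)
1804.005(42.2 − T) = 15379 + 168.49 T
76129.0 − 15379 = 1972.495 T
T = 60750.0 / 1972.495 = 30.80 °C

T_f = 30.8 °C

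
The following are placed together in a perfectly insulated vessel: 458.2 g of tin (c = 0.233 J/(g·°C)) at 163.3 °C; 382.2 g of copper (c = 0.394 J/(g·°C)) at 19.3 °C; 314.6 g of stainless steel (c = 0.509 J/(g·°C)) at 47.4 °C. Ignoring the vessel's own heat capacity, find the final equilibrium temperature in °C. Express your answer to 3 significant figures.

Σ mᵢcᵢ(T − Tᵢ) = 0  ⇒  T = Σ mᵢcᵢTᵢ / Σ mᵢcᵢ
Σ mᵢcᵢ = 458.2×0.233 + 382.2×0.394 + 314.6×0.509 = 417.4788
Σ mᵢcᵢTᵢ = 106.7606×163.3 + 150.5868×19.3 + 160.1314×47.4 = 27931
T = 27931 / 417.4788 = 66.90 °C

T_f = 66.9 °C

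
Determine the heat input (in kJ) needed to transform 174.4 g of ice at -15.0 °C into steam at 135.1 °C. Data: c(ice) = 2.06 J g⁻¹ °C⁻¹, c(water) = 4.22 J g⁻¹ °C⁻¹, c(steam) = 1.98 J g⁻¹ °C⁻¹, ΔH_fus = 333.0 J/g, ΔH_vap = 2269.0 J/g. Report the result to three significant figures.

q = 545 kJ

q1 (heat ice -15.0→0.0 °C): 174.4 × 2.06 × 15.0 = 5389 J
q2 (melt at 0 °C): 174.4 × 333.0 = 58075 J
q3 (heat water 0.0→100.0 °C): 174.4 × 4.22 × 100.0 = 73597 J
q4 (vaporize at 100 °C): 174.4 × 2269.0 = 395714 J
q5 (heat steam 100.0→135.1 °C): 174.4 × 1.98 × 35.1 = 12120 J
Total: 5389 + 58075 + 73597 + 395714 + 12120 = 544895 J = 545 kJ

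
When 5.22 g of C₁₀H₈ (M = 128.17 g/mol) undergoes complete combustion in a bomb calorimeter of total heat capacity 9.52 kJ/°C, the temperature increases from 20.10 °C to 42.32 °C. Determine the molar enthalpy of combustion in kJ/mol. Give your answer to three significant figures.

ΔH = -5190 kJ/mol

ΔT = 42.32 − 20.10 = 22.22 °C
q_cal = C_cal × ΔT = 9.52 × 22.22 = 211.5344 kJ
n = 5.22 / 128.17 = 0.04073 mol
q_rxn = −q_cal = -211.5344 kJ
ΔH = -211.5344 / 0.04073 = -5194 kJ/mol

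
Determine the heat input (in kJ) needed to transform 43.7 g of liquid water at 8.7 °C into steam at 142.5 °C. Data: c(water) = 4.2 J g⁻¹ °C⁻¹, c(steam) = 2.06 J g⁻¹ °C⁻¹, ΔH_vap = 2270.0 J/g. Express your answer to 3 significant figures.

q = 120 kJ

q1 (heat water 8.7→100.0 °C): 43.7 × 4.2 × 91.3 = 16757 J
q2 (vaporize at 100 °C): 43.7 × 2270.0 = 99199 J
q3 (heat steam 100.0→142.5 °C): 43.7 × 2.06 × 42.5 = 3826 J
Total: 16757 + 99199 + 3826 = 119782 J = 120 kJ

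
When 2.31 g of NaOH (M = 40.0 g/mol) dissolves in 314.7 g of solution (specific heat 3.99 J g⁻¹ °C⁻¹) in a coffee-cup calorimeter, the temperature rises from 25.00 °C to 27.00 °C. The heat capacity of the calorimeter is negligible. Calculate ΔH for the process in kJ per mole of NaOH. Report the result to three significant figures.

|ΔT| = |27.00 − 25.00| = 2.00 °C
|q_surr| = (314.7 × 3.99) × 2.00 = 1255.653 × 2.00 = 2511 J
n(NaOH) = 2.31 / 40.0 = 0.05775 mol
Temperature rose, so q_rxn = −|q_surr| = -2.511 kJ
ΔH = q_rxn / n = -43.48 kJ/mol

ΔH = -43.5 kJ/mol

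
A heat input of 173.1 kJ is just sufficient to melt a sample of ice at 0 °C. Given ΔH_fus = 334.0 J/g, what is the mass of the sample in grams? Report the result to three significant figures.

m = q / ΔH_fus = 173100 J / 334.0 J/g = 518 g

m = 518 g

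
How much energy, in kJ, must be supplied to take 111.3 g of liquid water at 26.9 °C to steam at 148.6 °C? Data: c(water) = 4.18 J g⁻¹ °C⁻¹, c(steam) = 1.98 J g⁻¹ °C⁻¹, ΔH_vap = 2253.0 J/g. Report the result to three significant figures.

q1 (heat water 26.9→100.0 °C): 111.3 × 4.18 × 73.1 = 34009 J
q2 (vaporize at 100 °C): 111.3 × 2253.0 = 250759 J
q3 (heat steam 100.0→148.6 °C): 111.3 × 1.98 × 48.6 = 10710 J
Total: 34009 + 250759 + 10710 = 295478 J = 295 kJ

q = 295 kJ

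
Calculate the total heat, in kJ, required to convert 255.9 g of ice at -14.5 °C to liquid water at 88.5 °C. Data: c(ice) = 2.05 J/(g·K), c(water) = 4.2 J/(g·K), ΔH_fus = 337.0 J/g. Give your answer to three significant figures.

q1 (heat ice -14.5→0.0 °C): 255.9 × 2.05 × 14.5 = 7607 J
q2 (melt at 0 °C): 255.9 × 337.0 = 86238 J
q3 (heat water 0.0→88.5 °C): 255.9 × 4.2 × 88.5 = 95118 J
Total: 7607 + 86238 + 95118 = 188963 J = 189 kJ

q = 189 kJ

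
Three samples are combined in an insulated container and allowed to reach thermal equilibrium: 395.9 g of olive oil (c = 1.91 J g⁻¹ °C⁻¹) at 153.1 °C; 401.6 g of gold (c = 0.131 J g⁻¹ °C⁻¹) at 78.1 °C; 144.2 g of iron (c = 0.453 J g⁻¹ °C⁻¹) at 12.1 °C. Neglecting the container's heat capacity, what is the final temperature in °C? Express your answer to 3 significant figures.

Σ mᵢcᵢ(T − Tᵢ) = 0  ⇒  T = Σ mᵢcᵢTᵢ / Σ mᵢcᵢ
Σ mᵢcᵢ = 395.9×1.91 + 401.6×0.131 + 144.2×0.453 = 874.1012
Σ mᵢcᵢTᵢ = 756.169×153.1 + 52.6096×78.1 + 65.3226×12.1 = 120670
T = 120670 / 874.1012 = 138.1 °C

T_f = 138 °C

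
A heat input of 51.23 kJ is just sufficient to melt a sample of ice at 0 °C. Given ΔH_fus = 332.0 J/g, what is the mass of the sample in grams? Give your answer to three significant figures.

m = 154 g

m = q / ΔH_fus = 51230 J / 332.0 J/g = 154 g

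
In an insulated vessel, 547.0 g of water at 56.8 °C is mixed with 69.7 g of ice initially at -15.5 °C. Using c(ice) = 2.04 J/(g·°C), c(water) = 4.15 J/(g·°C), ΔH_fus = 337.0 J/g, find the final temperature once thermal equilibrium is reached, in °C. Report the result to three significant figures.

Heat to bring ice to 0 °C and melt it: q₁ = 69.7×2.04×15.5 + 69.7×337.0 = 25693 J
Heat the water can supply cooling to 0 °C: 547.0×4.15×56.8 = 128939 J > q₁, so all ice melts.
Energy balance: 547.0×4.15×(56.8 − T) = 25693 + 69.7×4.15×(T − 0)
2270.05(56.8 − T) = 25693 + 289.255 T
128939 − 25693 = 2559.305 T
T = 103246 / 2559.305 = 40.34 °C

T_f = 40.3 °C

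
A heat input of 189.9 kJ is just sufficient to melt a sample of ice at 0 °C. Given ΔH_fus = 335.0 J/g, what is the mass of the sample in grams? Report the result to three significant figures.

m = q / ΔH_fus = 189900 J / 335.0 J/g = 567 g

m = 567 g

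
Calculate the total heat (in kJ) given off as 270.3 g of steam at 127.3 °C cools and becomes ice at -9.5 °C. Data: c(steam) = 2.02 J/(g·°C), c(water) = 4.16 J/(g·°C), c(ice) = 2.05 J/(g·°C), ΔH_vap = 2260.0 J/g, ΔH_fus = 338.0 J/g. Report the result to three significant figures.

q = 835 kJ

q1 (cool steam 127.3→100 °C): 270.3 × 2.02 × 27.3 = 14906 J
q2 (condense at 100 °C): 270.3 × 2260.0 = 610878 J
q3 (cool water 100→0 °C): 270.3 × 4.16 × 100.0 = 112445 J
q4 (freeze at 0 °C): 270.3 × 338.0 = 91361 J
q5 (cool ice 0→-9.5 °C): 270.3 × 2.05 × 9.5 = 5264 J
Total: 14906 + 610878 + 112445 + 91361 + 5264 = 834854 J = 835 kJ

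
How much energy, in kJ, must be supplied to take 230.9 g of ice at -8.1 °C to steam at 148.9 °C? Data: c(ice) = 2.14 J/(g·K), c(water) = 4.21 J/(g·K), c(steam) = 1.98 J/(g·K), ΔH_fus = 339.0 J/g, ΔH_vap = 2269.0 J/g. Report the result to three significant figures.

q = 726 kJ

q1 (heat ice -8.1→0.0 °C): 230.9 × 2.14 × 8.1 = 4002 J
q2 (melt at 0 °C): 230.9 × 339.0 = 78275 J
q3 (heat water 0.0→100.0 °C): 230.9 × 4.21 × 100.0 = 97209 J
q4 (vaporize at 100 °C): 230.9 × 2269.0 = 523912 J
q5 (heat steam 100.0→148.9 °C): 230.9 × 1.98 × 48.9 = 22356 J
Total: 4002 + 78275 + 97209 + 523912 + 22356 = 725754 J = 726 kJ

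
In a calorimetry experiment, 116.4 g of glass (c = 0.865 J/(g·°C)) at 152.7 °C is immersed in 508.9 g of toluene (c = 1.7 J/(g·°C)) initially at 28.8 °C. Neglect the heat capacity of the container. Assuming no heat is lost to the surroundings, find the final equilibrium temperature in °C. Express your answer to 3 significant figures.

Heat lost by glass = heat gained by toluene.
(116.4)(0.865)(152.7 − T) = (508.9)(1.7)(T − 28.8)
100.686 (152.7 − T) = 865.13 (T − 28.8)
15375 − 100.686 T = 865.13 T − 24916
40291 = 965.816 T
T = 41.72 °C

T_f = 41.7 °C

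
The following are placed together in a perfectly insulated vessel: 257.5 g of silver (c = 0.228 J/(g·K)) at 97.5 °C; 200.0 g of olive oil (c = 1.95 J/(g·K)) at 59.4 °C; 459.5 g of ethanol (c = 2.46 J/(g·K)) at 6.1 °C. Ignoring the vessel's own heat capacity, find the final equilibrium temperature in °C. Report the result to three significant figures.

T_f = 22.7 °C

Σ mᵢcᵢ(T − Tᵢ) = 0  ⇒  T = Σ mᵢcᵢTᵢ / Σ mᵢcᵢ
Σ mᵢcᵢ = 257.5×0.228 + 200.0×1.95 + 459.5×2.46 = 1579.08
Σ mᵢcᵢTᵢ = 58.71×97.5 + 390×59.4 + 1130.37×6.1 = 35785
T = 35785 / 1579.08 = 22.66 °C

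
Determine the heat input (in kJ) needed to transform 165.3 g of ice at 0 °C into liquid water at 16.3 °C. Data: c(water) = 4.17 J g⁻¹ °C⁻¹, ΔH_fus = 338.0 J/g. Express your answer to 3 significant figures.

q = 67.1 kJ

q1 (melt at 0 °C): 165.3 × 338.0 = 55871 J
q2 (heat water 0.0→16.3 °C): 165.3 × 4.17 × 16.3 = 11236 J
Total: 55871 + 11236 = 67107 J = 67.1 kJ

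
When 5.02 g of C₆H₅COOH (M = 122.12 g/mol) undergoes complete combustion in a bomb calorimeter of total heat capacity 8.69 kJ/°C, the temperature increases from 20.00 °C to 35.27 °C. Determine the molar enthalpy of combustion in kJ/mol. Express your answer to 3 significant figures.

ΔH = -3230 kJ/mol

ΔT = 35.27 − 20.00 = 15.27 °C
q_cal = C_cal × ΔT = 8.69 × 15.27 = 132.6963 kJ
n = 5.02 / 122.12 = 0.04111 mol
q_rxn = −q_cal = -132.6963 kJ
ΔH = -132.6963 / 0.04111 = -3228 kJ/mol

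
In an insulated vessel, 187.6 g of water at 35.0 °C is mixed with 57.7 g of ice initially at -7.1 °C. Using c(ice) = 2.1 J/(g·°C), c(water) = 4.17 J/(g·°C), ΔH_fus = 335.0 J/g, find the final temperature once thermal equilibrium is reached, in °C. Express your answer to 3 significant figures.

Heat to bring ice to 0 °C and melt it: q₁ = 57.7×2.1×7.1 + 57.7×335.0 = 20190 J
Heat the water can supply cooling to 0 °C: 187.6×4.17×35.0 = 27380.2 J > q₁, so all ice melts.
Energy balance: 187.6×4.17×(35.0 − T) = 20190 + 57.7×4.17×(T − 0)
782.292(35.0 − T) = 20190 + 240.609 T
27380.2 − 20190 = 1022.901 T
T = 7190.2 / 1022.901 = 7.029 °C

T_f = 7.03 °C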